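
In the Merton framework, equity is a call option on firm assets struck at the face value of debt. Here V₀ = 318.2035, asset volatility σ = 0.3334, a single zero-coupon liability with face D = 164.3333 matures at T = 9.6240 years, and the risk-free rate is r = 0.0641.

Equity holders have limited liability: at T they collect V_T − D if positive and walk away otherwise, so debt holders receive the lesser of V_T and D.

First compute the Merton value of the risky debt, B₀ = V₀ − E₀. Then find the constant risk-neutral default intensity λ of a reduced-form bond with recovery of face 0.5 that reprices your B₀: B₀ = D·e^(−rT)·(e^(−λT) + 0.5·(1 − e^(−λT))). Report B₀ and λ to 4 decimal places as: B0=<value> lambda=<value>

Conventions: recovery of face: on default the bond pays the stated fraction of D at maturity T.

With assets at 318.2035 and a single debt payment of 164.3333 at 9.6240 years:
d₁ = [ln(V₀/D) + (r + σ²/2)T] / (σ√T)
   = [ln(318.2035/164.3333) + (0.0641 + 0.5·0.3334²)·9.6240] / (0.3334·√9.6240)
   = [0.660794 + 1.151779] / 1.034293 = 1.752476
d₂ = d₁ − σ√T = 1.752476 − 1.034293 = 0.718184
N(d₁) = 0.960154,  N(d₂) = 0.763678,  e^(−rT) = 0.539616
E₀ = V₀·N(d₁) − D·e^(−rT)·N(d₂)
   = 318.2035·0.960154 − 164.3333·0.539616·0.763678 = 237.803853
B₀ = V₀ − E₀ = 318.2035 − 237.803853 = 80.399647
e^(−λT) = (B₀·e^(rT)/D − 0.5)/(1 − 0.5) = (80.3996·1.853171/164.3333 − 0.5)/0.5 = 0.81331761
λ = −ln(0.81331761)/9.6240 = 0.021471

B0=80.3996 lambda=0.0215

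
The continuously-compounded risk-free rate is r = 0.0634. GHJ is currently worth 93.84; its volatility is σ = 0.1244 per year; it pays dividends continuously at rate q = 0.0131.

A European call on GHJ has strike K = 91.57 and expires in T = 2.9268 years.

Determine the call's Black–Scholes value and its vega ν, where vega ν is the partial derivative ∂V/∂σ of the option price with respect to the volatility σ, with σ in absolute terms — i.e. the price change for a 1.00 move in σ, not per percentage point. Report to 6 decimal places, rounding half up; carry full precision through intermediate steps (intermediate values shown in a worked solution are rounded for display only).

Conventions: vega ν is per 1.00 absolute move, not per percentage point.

price = 16.336495
ν = 40.621059

σ√T = 0.1244·√2.9268 = 0.212822
d₁ = (ln(S/K) + (r−q+σ²/2)T) / (σ√T) = (ln(93.84/91.57) + (0.0634−0.0131+0.1244²/2)·2.9268) / 0.212822 = (0.024487 + 0.169865) / 0.212822 = 0.913214
d₂ = d₁ − σ√T = 0.913214 − 0.212822 = 0.700392
e^{−rT} = 0.830640
e^{−qT} = 0.962385
N(d₁) = 0.819435,  N(d₂) = 0.758159
Call price V = S·e^{−qT}·N(d₁) − K·e^{−rT}·N(d₂) = 74.003315 − 57.666820 = 16.336495
φ(d₁) = (1/√(2π))·e^{−d₁²/2} = 0.262917
ν = S·e^{−qT}·φ(d₁)·√T = 40.621059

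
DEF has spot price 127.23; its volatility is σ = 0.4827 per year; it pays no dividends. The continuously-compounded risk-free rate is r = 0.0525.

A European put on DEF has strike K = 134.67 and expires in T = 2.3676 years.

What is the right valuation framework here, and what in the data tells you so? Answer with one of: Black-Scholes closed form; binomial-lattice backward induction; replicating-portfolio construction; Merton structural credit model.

Key observation: the strike-134.67 put on DEF is European-exercise on a continuously-modelled lognormal underlying, so its value is a single closed-form evaluation.

framework: Black-Scholes closed form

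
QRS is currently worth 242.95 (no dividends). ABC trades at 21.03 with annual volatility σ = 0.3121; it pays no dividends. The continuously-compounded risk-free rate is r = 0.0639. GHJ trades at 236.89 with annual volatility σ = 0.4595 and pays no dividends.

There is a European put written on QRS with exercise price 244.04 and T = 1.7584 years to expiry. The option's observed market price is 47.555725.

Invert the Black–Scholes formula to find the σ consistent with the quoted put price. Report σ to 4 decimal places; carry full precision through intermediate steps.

At σ = 0.4942 the Black–Scholes value reproduces the quote:
σ√T = 0.4942·√1.7584 = 0.655332
d₁ = (ln(S/K) + (r+σ²/2)T) / (σ√T) = (ln(242.95/244.04) + (0.0639+0.4942²/2)·1.7584) / 0.655332 = (-0.004476 + 0.327092) / 0.655332 = 0.492293
d₂ = d₁ − σ√T = 0.492293 − 0.655332 = -0.163039
e^{−rT} = 0.893721
N(−d₁) = 0.311256,  N(−d₂) = 0.564756
V = K·e^{−rT}·N(−d₂) − S·N(−d₁) = 123.175400 − 75.619675 = 47.555725 (equal to the quote); since ∂V/∂σ > 0 for all σ, the implied volatility is unique

sigma = 0.4942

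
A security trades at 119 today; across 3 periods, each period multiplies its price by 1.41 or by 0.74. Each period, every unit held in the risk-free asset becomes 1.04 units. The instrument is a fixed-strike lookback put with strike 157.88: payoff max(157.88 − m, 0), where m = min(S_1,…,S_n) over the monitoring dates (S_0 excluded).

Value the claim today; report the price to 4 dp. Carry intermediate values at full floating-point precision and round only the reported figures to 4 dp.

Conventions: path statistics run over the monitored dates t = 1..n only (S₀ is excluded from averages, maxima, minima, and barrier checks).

price = 54.3517

No-arbitrage gives p* = (R−d)/(u−d) = 0.4478: enumerate every path, weight its payoff by its p*-probability, and discount by R^3.
Enumerate all 2^3 = 8 price paths (U = up ×1.41, D = down ×0.74); each path with k up-moves has probability p*^k·(1−p*)^(3−k).
DDD: m=48.2217, payoff=109.6583, prob=0.168415
UDD: m=91.8818, payoff=65.9982, prob=0.136553
DUD: m=88.0600, payoff=69.8200, prob=0.136553
UUD: m=167.7900, payoff=0.0000, prob=0.110718
DDU: m=65.1644, payoff=92.7156, prob=0.136553
UDU: m=124.1646, payoff=33.7154, prob=0.110718
DUU: m=88.0600, payoff=69.8200, prob=0.110718
UUU: m=167.7900, payoff=0.0000, prob=0.089772
Price = Σ prob·payoff / R^3 = 61.138291 / 1.124864 = 54.3517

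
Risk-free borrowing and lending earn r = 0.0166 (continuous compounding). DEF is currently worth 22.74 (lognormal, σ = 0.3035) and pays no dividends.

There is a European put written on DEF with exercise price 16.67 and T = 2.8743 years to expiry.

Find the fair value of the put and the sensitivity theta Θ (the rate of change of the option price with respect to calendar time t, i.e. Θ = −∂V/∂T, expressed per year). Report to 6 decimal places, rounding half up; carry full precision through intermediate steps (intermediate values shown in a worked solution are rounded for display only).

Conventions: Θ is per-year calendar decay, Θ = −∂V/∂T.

price = 1.380683
Θ = -0.428251

σ√T = 0.3035·√2.8743 = 0.514547
d₁ = (ln(S/K) + (r+σ²/2)T) / (σ√T) = (ln(22.74/16.67) + (0.0166+0.3035²/2)·2.8743) / 0.514547 = (0.310515 + 0.180093) / 0.514547 = 0.953475
d₂ = d₁ − σ√T = 0.953475 − 0.514547 = 0.438928
e^{−rT} = 0.953407
N(−d₁) = 0.170175,  N(−d₂) = 0.330357
Put price V = K·e^{−rT}·N(−d₂) − S·N(−d₁) = 5.250457 − 3.869774 = 1.380683
φ(d₁) = (1/√(2π))·e^{−d₁²/2} = 0.253220
Θ = −S·φ(d₁)·σ/(2√T) + r·K·e^{−rT}·N(−d₂) = −0.515408 + 0.087158 = -0.428251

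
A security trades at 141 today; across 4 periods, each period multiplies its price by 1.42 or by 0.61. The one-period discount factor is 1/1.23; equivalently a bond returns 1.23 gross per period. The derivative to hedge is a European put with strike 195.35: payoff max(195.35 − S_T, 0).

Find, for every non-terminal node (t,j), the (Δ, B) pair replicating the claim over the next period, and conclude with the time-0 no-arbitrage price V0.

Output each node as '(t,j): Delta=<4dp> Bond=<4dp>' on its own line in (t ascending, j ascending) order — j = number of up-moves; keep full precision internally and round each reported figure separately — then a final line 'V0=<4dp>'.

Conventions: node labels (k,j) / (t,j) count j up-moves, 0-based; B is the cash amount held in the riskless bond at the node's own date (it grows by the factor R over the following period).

No-arbitrage ⇒ martingale measure with p* = (R−d)/(u−d) = 0.7654.
Payoffs at expiry: V(4,0)=175.8274, V(4,1)=149.9039, V(4,2)=89.5574, V(4,3)=0.0000, V(4,4)=0.0000
Node (3,0) S=32.0043: V=(p*·149.9039+(1−p*)·175.8274)/1.23=126.8168; Δ=(149.9039−175.8274)/(45.4461−19.5226)=-1.0000; B=V−Δ·S=158.8211
Node (3,1) S=74.5019: V=(p*·89.5574+(1−p*)·149.9039)/1.23=84.3193; Δ=(89.5574−149.9039)/(105.7926−45.4461)=-1.0000; B=V−Δ·S=158.8211
Node (3,2) S=173.4306: V=(p*·0.0000+(1−p*)·89.5574)/1.23=17.0791; Δ=(0.0000−89.5574)/(246.2714−105.7926)=-0.6375; B=V−Δ·S=127.6437
Node (3,3) S=403.7236: V=(p*·0.0000+(1−p*)·0.0000)/1.23=0.0000; Δ=(0.0000−0.0000)/(573.2875−246.2714)=0.0000; B=V−Δ·S=0.0000
Node (2,0) S=52.4661: V=(p*·84.3193+(1−p*)·126.8168)/1.23=76.6568; Δ=(84.3193−126.8168)/(74.5019−32.0043)=-1.0000; B=V−Δ·S=129.1229
Node (2,1) S=122.1342: V=(p*·17.0791+(1−p*)·84.3193)/1.23=26.7085; Δ=(17.0791−84.3193)/(173.4306−74.5019)=-0.6797; B=V−Δ·S=109.7211
Node (2,2) S=284.3124: V=(p*·0.0000+(1−p*)·17.0791)/1.23=3.2571; Δ=(0.0000−17.0791)/(403.7236−173.4306)=-0.0742; B=V−Δ·S=24.3424
Node (1,0) S=86.0100: V=(p*·26.7085+(1−p*)·76.6568)/1.23=31.2397; Δ=(26.7085−76.6568)/(122.1342−52.4661)=-0.7169; B=V−Δ·S=92.9042
Node (1,1) S=200.2200: V=(p*·3.2571+(1−p*)·26.7085)/1.23=7.1204; Δ=(3.2571−26.7085)/(284.3124−122.1342)=-0.1446; B=V−Δ·S=36.0727
Node (0,0) S=141.0000: V=(p*·7.1204+(1−p*)·31.2397)/1.23=10.3886; Δ=(7.1204−31.2397)/(200.2200−86.0100)=-0.2112; B=V−Δ·S=40.1655
Sanity check at the root: Δ(0,0)·S0 + B(0,0) reproduces V0 = 10.3886.

(0,0): Delta=-0.2112 Bond=40.1655
(1,0): Delta=-0.7169 Bond=92.9042
(1,1): Delta=-0.1446 Bond=36.0727
(2,0): Delta=-1.0000 Bond=129.1229
(2,1): Delta=-0.6797 Bond=109.7211
(2,2): Delta=-0.0742 Bond=24.3424
(3,0): Delta=-1.0000 Bond=158.8211
(3,1): Delta=-1.0000 Bond=158.8211
(3,2): Delta=-0.6375 Bond=127.6437
(3,3): Delta=0.0000 Bond=0.0000
V0=10.3886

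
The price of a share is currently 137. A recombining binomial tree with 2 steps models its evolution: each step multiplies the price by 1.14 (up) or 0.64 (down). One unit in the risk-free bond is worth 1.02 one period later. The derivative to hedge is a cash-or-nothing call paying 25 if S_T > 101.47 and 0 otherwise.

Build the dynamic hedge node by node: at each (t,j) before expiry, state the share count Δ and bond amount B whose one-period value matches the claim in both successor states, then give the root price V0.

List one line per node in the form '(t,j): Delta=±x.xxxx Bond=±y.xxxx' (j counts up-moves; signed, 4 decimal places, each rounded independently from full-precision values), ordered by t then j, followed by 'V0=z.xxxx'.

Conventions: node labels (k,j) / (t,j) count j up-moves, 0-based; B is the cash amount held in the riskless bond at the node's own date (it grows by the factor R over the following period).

The replicating-portfolio and risk-neutral prices coincide; use p* = (1.02−0.64)/(1.14−0.64) = 0.7600 for the latter.
Expiry values: V(2,0)=0.0000, V(2,1)=0.0000, V(2,2)=25.0000
  t=1,j=0: stock 87.6800 → up 99.9552 (V=0.0000), down 56.1152 (V=0.0000). Price 0.0000; hedge Δ=0.0000, bond B=0.0000.
  t=1,j=1: stock 156.1800 → up 178.0452 (V=25.0000), down 99.9552 (V=0.0000). Price 18.6275; hedge Δ=0.3201, bond B=-31.3725.
  t=0,j=0: stock 137.0000 → up 156.1800 (V=18.6275), down 87.6800 (V=0.0000). Price 13.8793; hedge Δ=0.2719, bond B=-23.3756.
Check: Δ(0,0)·S0 + B(0,0) = 13.8793 = V0.

(0,0): Delta=0.2719 Bond=-23.3756
(1,0): Delta=0.0000 Bond=0.0000
(1,1): Delta=0.3201 Bond=-31.3725
V0=13.8793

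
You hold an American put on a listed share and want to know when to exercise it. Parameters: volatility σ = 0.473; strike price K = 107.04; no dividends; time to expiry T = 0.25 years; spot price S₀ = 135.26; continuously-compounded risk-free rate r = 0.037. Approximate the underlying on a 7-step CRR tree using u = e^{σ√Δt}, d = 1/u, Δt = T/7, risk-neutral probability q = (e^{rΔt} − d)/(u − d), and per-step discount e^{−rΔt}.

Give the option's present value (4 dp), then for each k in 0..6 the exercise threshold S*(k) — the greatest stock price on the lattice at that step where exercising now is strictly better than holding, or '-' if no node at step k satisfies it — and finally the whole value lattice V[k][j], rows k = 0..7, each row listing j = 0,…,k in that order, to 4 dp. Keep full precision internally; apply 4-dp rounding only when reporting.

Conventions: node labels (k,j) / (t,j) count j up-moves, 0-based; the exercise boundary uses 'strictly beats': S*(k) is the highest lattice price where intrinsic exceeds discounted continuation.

Δt=0.03571, u=1.09351, d=0.91449, q=0.48505, disc=e^(-rΔt)=0.99868
k=7 terminal: V=max(K-S,0) → 34.6927 20.5304 3.5957 0.0000 0.0000 0.0000 0.0000 0.0000
k=6: j=0 S=79.1122 intr=27.9278 cont=27.7864 V=27.9278[EX]; j=1 S=94.5988 intr=12.4412 cont=12.2999 V=12.4412[EX]; j=2 S=113.1169 intr=0.0000 cont=1.8492 V=1.8492[hold]; j=3 S=135.2600 intr=0.0000 cont=0.0000 V=0.0000[hold]; j=4 S=161.7377 intr=0.0000 cont=0.0000 V=0.0000[hold]; j=5 S=193.3986 intr=0.0000 cont=0.0000 V=0.0000[hold]; j=6 S=231.2572 intr=0.0000 cont=0.0000 V=0.0000[hold]  S*(6)=94.5988
k=5: j=0 S=86.5096 intr=20.5304 cont=20.3890 V=20.5304[EX]; j=1 S=103.4443 intr=3.5957 cont=7.2939 V=7.2939[hold]; j=2 S=123.6939 intr=0.0000 cont=0.9510 V=0.9510[hold]; j=3 S=147.9076 intr=0.0000 cont=0.0000 V=0.0000[hold]; j=4 S=176.8611 intr=0.0000 cont=0.0000 V=0.0000[hold]; j=5 S=211.4824 intr=0.0000 cont=0.0000 V=0.0000[hold]  S*(5)=86.5096
k=4: j=0 S=94.5988 intr=12.4412 cont=14.0913 V=14.0913[hold]; j=1 S=113.1169 intr=0.0000 cont=4.2116 V=4.2116[hold]; j=2 S=135.2600 intr=0.0000 cont=0.4890 V=0.4890[hold]; j=3 S=161.7377 intr=0.0000 cont=0.0000 V=0.0000[hold]; j=4 S=193.3986 intr=0.0000 cont=0.0000 V=0.0000[hold]  S*(4)=-
k=3: j=0 S=103.4443 intr=3.5957 cont=9.2869 V=9.2869[hold]; j=1 S=123.6939 intr=0.0000 cont=2.4028 V=2.4028[hold]; j=2 S=147.9076 intr=0.0000 cont=0.2515 V=0.2515[hold]; j=3 S=176.8611 intr=0.0000 cont=0.0000 V=0.0000[hold]  S*(3)=-
k=2: j=0 S=113.1169 intr=0.0000 cont=5.9399 V=5.9399[hold]; j=1 S=135.2600 intr=0.0000 cont=1.3575 V=1.3575[hold]; j=2 S=161.7377 intr=0.0000 cont=0.1293 V=0.1293[hold]  S*(2)=-
k=1: j=0 S=123.6939 intr=0.0000 cont=3.7123 V=3.7123[hold]; j=1 S=147.9076 intr=0.0000 cont=0.7608 V=0.7608[hold]  S*(1)=-
k=0: j=0 S=135.2600 intr=0.0000 cont=2.2776 V=2.2776[hold]  S*(0)=-

price = 2.2776
boundary = - - - - - 86.5096 94.5988
tree:
2.2776
3.7123 0.7608
5.9399 1.3575 0.1293
9.2869 2.4028 0.2515 0.0000
14.0913 4.2116 0.4890 0.0000 0.0000
20.5304 7.2939 0.9510 0.0000 0.0000 0.0000
27.9278 12.4412 1.8492 0.0000 0.0000 0.0000 0.0000
34.6927 20.5304 3.5957 0.0000 0.0000 0.0000 0.0000 0.0000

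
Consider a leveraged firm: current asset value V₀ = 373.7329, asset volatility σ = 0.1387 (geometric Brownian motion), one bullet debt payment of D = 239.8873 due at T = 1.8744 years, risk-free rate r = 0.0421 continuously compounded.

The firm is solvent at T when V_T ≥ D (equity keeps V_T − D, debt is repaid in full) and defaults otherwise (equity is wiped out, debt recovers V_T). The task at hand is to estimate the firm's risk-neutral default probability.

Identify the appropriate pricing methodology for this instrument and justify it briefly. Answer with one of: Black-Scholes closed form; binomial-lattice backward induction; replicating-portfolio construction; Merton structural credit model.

Key observation: assets follow a GBM and default happens iff V_T < 239.8873; valuing claims on that split (equity as a call, risky debt as the residual) is the structural model's definition.

framework: Merton structural credit model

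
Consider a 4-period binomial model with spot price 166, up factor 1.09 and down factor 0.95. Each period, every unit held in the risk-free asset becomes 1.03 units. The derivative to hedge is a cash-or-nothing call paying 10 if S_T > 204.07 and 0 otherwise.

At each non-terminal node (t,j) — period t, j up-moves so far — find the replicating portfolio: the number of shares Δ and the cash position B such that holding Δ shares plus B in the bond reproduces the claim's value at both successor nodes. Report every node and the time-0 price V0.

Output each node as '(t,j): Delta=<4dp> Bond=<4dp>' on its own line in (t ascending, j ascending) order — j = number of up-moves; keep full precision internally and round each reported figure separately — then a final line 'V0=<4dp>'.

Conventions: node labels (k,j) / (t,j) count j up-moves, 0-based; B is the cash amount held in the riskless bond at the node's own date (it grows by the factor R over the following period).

(0,0): Delta=0.1653 Bond=-23.6535
(1,0): Delta=0.1394 Bond=-20.2772
(1,1): Delta=0.1823 Bond=-27.4276
(2,0): Delta=0.0000 Bond=0.0000
(2,1): Delta=0.2305 Bond=-36.5496
(2,2): Delta=0.1507 Bond=-22.0260
(3,0): Delta=0.0000 Bond=0.0000
(3,1): Delta=0.0000 Bond=0.0000
(3,2): Delta=0.3812 Bond=-65.8807
(3,3): Delta=0.0000 Bond=9.7087
V0=3.7893

No-arbitrage ⇒ martingale measure with p* = (R−d)/(u−d) = 0.5714.
Terminal payoffs: V(4,0)=0.0000, V(4,1)=0.0000, V(4,2)=0.0000, V(4,3)=10.0000, V(4,4)=10.0000
(3,0): S=142.3242. Δ = (V_up−V_dn)/(S_up−S_dn) = (0.0000−0.0000)/(155.1334−135.2080) = 0.0000. V = [p*·0.0000 + (1−p*)·0.0000]/1.03 = 0.0000. B = V − Δ·S = 0.0000.
(3,1): S=163.2984. Δ = (V_up−V_dn)/(S_up−S_dn) = (0.0000−0.0000)/(177.9952−155.1334) = 0.0000. V = [p*·0.0000 + (1−p*)·0.0000]/1.03 = 0.0000. B = V − Δ·S = 0.0000.
(3,2): S=187.3634. Δ = (V_up−V_dn)/(S_up−S_dn) = (10.0000−0.0000)/(204.2261−177.9952) = 0.3812. V = [p*·10.0000 + (1−p*)·0.0000]/1.03 = 5.5479. B = V − Δ·S = -65.8807.
(3,3): S=214.9748. Δ = (V_up−V_dn)/(S_up−S_dn) = (10.0000−10.0000)/(234.3225−204.2261) = 0.0000. V = [p*·10.0000 + (1−p*)·10.0000]/1.03 = 9.7087. B = V − Δ·S = 9.7087.
(2,0): S=149.8150. Δ = (V_up−V_dn)/(S_up−S_dn) = (0.0000−0.0000)/(163.2983−142.3242) = 0.0000. V = [p*·0.0000 + (1−p*)·0.0000]/1.03 = 0.0000. B = V − Δ·S = 0.0000.
(2,1): S=171.8930. Δ = (V_up−V_dn)/(S_up−S_dn) = (5.5479−0.0000)/(187.3634−163.2984) = 0.2305. V = [p*·5.5479 + (1−p*)·0.0000]/1.03 = 3.0779. B = V − Δ·S = -36.5496.
(2,2): S=197.2246. Δ = (V_up−V_dn)/(S_up−S_dn) = (9.7087−5.5479)/(214.9748−187.3634) = 0.1507. V = [p*·9.7087 + (1−p*)·5.5479]/1.03 = 7.6947. B = V − Δ·S = -22.0260.
(1,0): S=157.7000. Δ = (V_up−V_dn)/(S_up−S_dn) = (3.0779−0.0000)/(171.8930−149.8150) = 0.1394. V = [p*·3.0779 + (1−p*)·0.0000]/1.03 = 1.7076. B = V − Δ·S = -20.2772.
(1,1): S=180.9400. Δ = (V_up−V_dn)/(S_up−S_dn) = (7.6947−3.0779)/(197.2246−171.8930) = 0.1823. V = [p*·7.6947 + (1−p*)·3.0779]/1.03 = 5.5495. B = V − Δ·S = -27.4276.
(0,0): S=166.0000. Δ = (V_up−V_dn)/(S_up−S_dn) = (5.5495−1.7076)/(180.9400−157.7000) = 0.1653. V = [p*·5.5495 + (1−p*)·1.7076]/1.03 = 3.7893. B = V − Δ·S = -23.6535.
Sanity check at the root: Δ(0,0)·S0 + B(0,0) reproduces V0 = 3.7893.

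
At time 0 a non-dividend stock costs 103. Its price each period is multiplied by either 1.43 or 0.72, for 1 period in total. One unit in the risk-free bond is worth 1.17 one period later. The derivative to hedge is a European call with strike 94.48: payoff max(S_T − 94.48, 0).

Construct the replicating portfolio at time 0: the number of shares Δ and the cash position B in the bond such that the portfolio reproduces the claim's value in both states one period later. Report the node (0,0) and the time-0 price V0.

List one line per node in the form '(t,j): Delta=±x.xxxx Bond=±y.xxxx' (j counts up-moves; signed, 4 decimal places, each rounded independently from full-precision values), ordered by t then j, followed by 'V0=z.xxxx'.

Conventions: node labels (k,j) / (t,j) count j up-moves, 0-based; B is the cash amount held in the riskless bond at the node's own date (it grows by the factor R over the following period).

The replicating-portfolio and risk-neutral prices coincide; use p* = (1.17−0.72)/(1.43−0.72) = 0.6338 for the latter.
Payoffs at expiry: V(1,0)=0.0000, V(1,1)=52.8100
  t=0,j=0: stock 103.0000 → up 147.2900 (V=52.8100), down 74.1600 (V=0.0000). Price 28.6078; hedge Δ=0.7221, bond B=-45.7725.
As a check, the time-0 holding Δ(0,0)·S0 + B(0,0) comes to 28.6078 — exactly V0.

(0,0): Delta=0.7221 Bond=-45.7725
V0=28.6078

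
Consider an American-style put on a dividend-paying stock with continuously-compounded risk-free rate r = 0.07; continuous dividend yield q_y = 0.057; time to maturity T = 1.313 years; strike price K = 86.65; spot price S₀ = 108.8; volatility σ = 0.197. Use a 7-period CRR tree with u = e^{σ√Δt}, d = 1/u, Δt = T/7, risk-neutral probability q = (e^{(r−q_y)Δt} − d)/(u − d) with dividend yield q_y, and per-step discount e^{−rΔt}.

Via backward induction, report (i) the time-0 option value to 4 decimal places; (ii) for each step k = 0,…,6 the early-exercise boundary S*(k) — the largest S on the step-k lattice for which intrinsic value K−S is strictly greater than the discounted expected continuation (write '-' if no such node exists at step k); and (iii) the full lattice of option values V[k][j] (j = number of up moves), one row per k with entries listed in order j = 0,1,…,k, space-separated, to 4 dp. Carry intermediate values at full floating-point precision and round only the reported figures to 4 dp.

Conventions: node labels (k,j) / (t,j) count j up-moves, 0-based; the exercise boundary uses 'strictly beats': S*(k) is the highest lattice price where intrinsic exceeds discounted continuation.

price = 1.4708
boundary = - - - - - 71.0165 77.3416
tree:
1.4708
2.4755 0.4768
4.0923 0.8790 0.0759
6.6134 1.6091 0.1517 0.0000
10.3762 2.9206 0.3032 0.0000 0.0000
15.6335 5.2472 0.6060 0.0000 0.0000 0.0000
21.4413 9.3084 1.2110 0.0000 0.0000 0.0000 0.0000
26.7742 15.6335 2.4199 0.0000 0.0000 0.0000 0.0000 0.0000

Δt=0.18757, u=1.08907, d=0.91822, q=0.49297, disc=e^(-rΔt)=0.98696
k=7 terminal: V=max(K-S,0) → 26.7742 15.6335 2.4199 0.0000 0.0000 0.0000 0.0000 0.0000
k=6: j=0 S=65.2087 intr=21.4413 cont=21.0045 V=21.4413[EX]; j=1 S=77.3416 intr=9.3084 cont=9.0006 V=9.3084[EX]; j=2 S=91.7321 intr=0.0000 cont=1.2110 V=1.2110[hold]; j=3 S=108.8000 intr=0.0000 cont=0.0000 V=0.0000[hold]; j=4 S=129.0437 intr=0.0000 cont=0.0000 V=0.0000[hold]; j=5 S=153.0539 intr=0.0000 cont=0.0000 V=0.0000[hold]; j=6 S=181.5316 intr=0.0000 cont=0.0000 V=0.0000[hold]  S*(6)=77.3416
k=5: j=0 S=71.0165 intr=15.6335 cont=15.2584 V=15.6335[EX]; j=1 S=84.2301 intr=2.4199 cont=5.2472 V=5.2472[hold]; j=2 S=99.9022 intr=0.0000 cont=0.6060 V=0.6060[hold]; j=3 S=118.4903 intr=0.0000 cont=0.0000 V=0.0000[hold]; j=4 S=140.5370 intr=0.0000 cont=0.0000 V=0.0000[hold]; j=5 S=166.6857 intr=0.0000 cont=0.0000 V=0.0000[hold]  S*(5)=71.0165
k=4: j=0 S=77.3416 intr=9.3084 cont=10.3762 V=10.3762[hold]; j=1 S=91.7321 intr=0.0000 cont=2.9206 V=2.9206[hold]; j=2 S=108.8000 intr=0.0000 cont=0.3032 V=0.3032[hold]; j=3 S=129.0437 intr=0.0000 cont=0.0000 V=0.0000[hold]; j=4 S=153.0539 intr=0.0000 cont=0.0000 V=0.0000[hold]  S*(4)=-
k=3: j=0 S=84.2301 intr=2.4199 cont=6.6134 V=6.6134[hold]; j=1 S=99.9022 intr=0.0000 cont=1.6091 V=1.6091[hold]; j=2 S=118.4903 intr=0.0000 cont=0.1517 V=0.1517[hold]; j=3 S=140.5370 intr=0.0000 cont=0.0000 V=0.0000[hold]  S*(3)=-
k=2: j=0 S=91.7321 intr=0.0000 cont=4.0923 V=4.0923[hold]; j=1 S=108.8000 intr=0.0000 cont=0.8790 V=0.8790[hold]; j=2 S=129.0437 intr=0.0000 cont=0.0759 V=0.0759[hold]  S*(2)=-
k=1: j=0 S=99.9022 intr=0.0000 cont=2.4755 V=2.4755[hold]; j=1 S=118.4903 intr=0.0000 cont=0.4768 V=0.4768[hold]  S*(1)=-
k=0: j=0 S=108.8000 intr=0.0000 cont=1.4708 V=1.4708[hold]  S*(0)=-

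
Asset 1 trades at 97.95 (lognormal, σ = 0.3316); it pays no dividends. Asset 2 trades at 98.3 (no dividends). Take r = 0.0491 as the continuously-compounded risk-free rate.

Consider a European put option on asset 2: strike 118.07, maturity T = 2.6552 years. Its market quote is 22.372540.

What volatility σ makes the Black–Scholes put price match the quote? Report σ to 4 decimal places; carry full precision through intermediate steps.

sigma = 0.3015

At σ = 0.3015 the Black–Scholes value reproduces the quote:
σ√T = 0.3015·√2.6552 = 0.491288
d₁ = (ln(S/K) + (r+σ²/2)T) / (σ√T) = (ln(98.3/118.07) + (0.0491+0.3015²/2)·2.6552) / 0.491288 = (-0.183254 + 0.251052) / 0.491288 = 0.138002
d₂ = d₁ − σ√T = 0.138002 − 0.491288 = -0.353286
e^{−rT} = 0.877770
N(−d₁) = 0.445120,  N(−d₂) = 0.638063
V = K·e^{−rT}·N(−d₂) − S·N(−d₁) = 66.127794 − 43.755254 = 22.372540 (equal to the quote); since ∂V/∂σ > 0 for all σ, the implied volatility is unique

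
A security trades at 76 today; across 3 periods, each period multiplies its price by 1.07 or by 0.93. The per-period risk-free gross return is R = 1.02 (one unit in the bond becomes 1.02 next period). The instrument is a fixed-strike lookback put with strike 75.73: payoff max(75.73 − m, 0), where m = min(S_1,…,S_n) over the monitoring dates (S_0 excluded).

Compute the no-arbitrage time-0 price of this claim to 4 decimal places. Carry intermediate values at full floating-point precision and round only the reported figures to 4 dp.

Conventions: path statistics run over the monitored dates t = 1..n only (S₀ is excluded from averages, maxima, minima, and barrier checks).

price = 2.9497

With p* = (R−d)/(u−d) = 0.6429, sum probability × payoff across the paths and divide by R^3.
Enumerate all 2^3 = 8 price paths (U = up ×1.07, D = down ×0.93); each path with k up-moves has probability p*^k·(1−p*)^(3−k).
DDD: m=61.1311, payoff=14.5989, prob=0.045554
UDD: m=70.3337, payoff=5.3963, prob=0.081997
DUD: m=70.3337, payoff=5.3963, prob=0.081997
UUD: m=80.9215, payoff=0.0000, prob=0.147595
DDU: m=65.7324, payoff=9.9976, prob=0.081997
UDU: m=75.6276, payoff=0.1024, prob=0.147595
DUU: m=70.6800, payoff=5.0500, prob=0.147595
UUU: m=81.3200, payoff=0.0000, prob=0.265671
Price = Σ prob·payoff / R^3 = 3.130244 / 1.061208 = 2.9497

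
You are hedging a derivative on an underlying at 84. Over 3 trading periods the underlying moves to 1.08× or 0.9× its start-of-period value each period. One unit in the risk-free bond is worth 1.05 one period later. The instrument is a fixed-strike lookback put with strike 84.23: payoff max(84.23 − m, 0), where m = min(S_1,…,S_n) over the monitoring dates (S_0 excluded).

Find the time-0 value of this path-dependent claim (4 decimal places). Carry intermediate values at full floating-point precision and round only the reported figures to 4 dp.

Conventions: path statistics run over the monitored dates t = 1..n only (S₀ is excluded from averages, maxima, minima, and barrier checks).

Risk-neutral up-probability p* = (R−d)/(u−d) = (1.05−0.9)/(1.08−0.9) = 0.8333; the claim prices as the p*-weighted sum of path payoffs discounted by R^3.
Enumerate all 2^3 = 8 price paths (U = up ×1.08, D = down ×0.9); each path with k up-moves has probability p*^k·(1−p*)^(3−k).
DDD: m=61.2360, payoff=22.9940, prob=0.004630
UDD: m=73.4832, payoff=10.7468, prob=0.023148
DUD: m=73.4832, payoff=10.7468, prob=0.023148
UUD: m=88.1798, payoff=0.0000, prob=0.115741
DDU: m=68.0400, payoff=16.1900, prob=0.023148
UDU: m=81.6480, payoff=2.5820, prob=0.115741
DUU: m=75.6000, payoff=8.6300, prob=0.115741
UUU: m=90.7200, payoff=0.0000, prob=0.578704
Price = Σ prob·payoff / R^3 = 2.276444 / 1.157625 = 1.9665

price = 1.9665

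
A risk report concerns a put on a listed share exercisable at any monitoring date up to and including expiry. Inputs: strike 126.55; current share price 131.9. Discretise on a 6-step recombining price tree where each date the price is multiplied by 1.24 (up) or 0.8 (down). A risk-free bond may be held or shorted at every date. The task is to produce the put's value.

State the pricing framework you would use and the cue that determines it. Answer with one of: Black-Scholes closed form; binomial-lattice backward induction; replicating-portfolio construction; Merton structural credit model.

Key observation: the put (strike 126.55 on spot 131.9) is American-style on a 6-step discrete price model, so the early-exercise decision at every node requires stepwise backward valuation — a closed form cannot price the exercise right.

framework: binomial-lattice backward induction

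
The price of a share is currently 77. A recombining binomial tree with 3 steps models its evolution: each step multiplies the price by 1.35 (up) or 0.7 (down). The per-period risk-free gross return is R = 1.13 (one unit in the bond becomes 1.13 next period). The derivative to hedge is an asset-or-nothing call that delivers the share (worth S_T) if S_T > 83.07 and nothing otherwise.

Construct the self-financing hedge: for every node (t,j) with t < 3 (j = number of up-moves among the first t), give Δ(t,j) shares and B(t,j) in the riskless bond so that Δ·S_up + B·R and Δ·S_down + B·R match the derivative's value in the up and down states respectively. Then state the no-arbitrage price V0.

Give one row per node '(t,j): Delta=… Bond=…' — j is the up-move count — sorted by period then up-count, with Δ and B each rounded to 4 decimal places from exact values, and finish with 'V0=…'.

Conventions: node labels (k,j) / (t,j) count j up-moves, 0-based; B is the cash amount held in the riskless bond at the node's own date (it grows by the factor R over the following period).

Since d<R<u, set p* = (R−d)/(u−d) = 0.6615; price each node as the discounted p*-expectation of its children.
Expiry values: V(3,0)=0.0000, V(3,1)=0.0000, V(3,2)=98.2327, V(3,3)=189.4489
  t=2,j=0: stock 37.7300 → up 50.9355 (V=0.0000), down 26.4110 (V=0.0000). Price 0.0000; hedge Δ=0.0000, bond B=0.0000.
  t=2,j=1: stock 72.7650 → up 98.2328 (V=98.2327), down 50.9355 (V=0.0000). Price 57.5086; hedge Δ=2.0769, bond B=-93.6187.
  t=2,j=2: stock 140.3325 → up 189.4489 (V=189.4489), down 98.2327 (V=98.2327). Price 140.3325; hedge Δ=1.0000, bond B=0.0000.
  t=1,j=0: stock 53.9000 → up 72.7650 (V=57.5086), down 37.7300 (V=0.0000). Price 33.6674; hedge Δ=1.6415, bond B=-54.8074.
  t=1,j=1: stock 103.9500 → up 140.3325 (V=140.3325), down 72.7650 (V=57.5086). Price 99.3804; hedge Δ=1.2258, bond B=-28.0410.
  t=0,j=0: stock 77.0000 → up 103.9500 (V=99.3804), down 53.9000 (V=33.6674). Price 68.2646; hedge Δ=1.3129, bond B=-32.8322.
As a check, the time-0 holding Δ(0,0)·S0 + B(0,0) comes to 68.2646 — exactly V0.

(0,0): Delta=1.3129 Bond=-32.8322
(1,0): Delta=1.6415 Bond=-54.8074
(1,1): Delta=1.2258 Bond=-28.0410
(2,0): Delta=0.0000 Bond=0.0000
(2,1): Delta=2.0769 Bond=-93.6187
(2,2): Delta=1.0000 Bond=0.0000
V0=68.2646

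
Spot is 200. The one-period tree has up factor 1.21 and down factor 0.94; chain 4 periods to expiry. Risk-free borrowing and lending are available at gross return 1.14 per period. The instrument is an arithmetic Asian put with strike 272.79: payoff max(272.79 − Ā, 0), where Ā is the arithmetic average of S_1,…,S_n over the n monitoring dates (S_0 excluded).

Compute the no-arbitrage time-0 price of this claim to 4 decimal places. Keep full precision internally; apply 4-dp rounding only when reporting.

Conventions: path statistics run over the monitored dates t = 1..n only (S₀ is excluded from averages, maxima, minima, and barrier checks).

Risk-neutral up-probability p* = (R−d)/(u−d) = (1.14−0.94)/(1.21−0.94) = 0.7407; the claim prices as the p*-weighted sum of path payoffs discounted by R^4.
Enumerate all 2^4 = 16 price paths (U = up ×1.21, D = down ×0.94); each path with k up-moves has probability p*^k·(1−p*)^(4−k).
DDDD: Ā=171.7466, payoff=101.0434, prob=0.004518
UDDD: Ā=221.0781, payoff=51.7119, prob=0.012908
DUDD: Ā=207.5781, payoff=65.2119, prob=0.012908
UUDD: Ā=267.2016, payoff=5.5884, prob=0.036881
DDUD: Ā=194.8881, payoff=77.9019, prob=0.012908
UDUD: Ā=250.8666, payoff=21.9234, prob=0.036881
DUUD: Ā=237.3666, payoff=35.4234, prob=0.036881
UUUD: Ā=305.5464, payoff=0.0000, prob=0.105374
DDDU: Ā=182.9595, payoff=89.8305, prob=0.012908
UDDU: Ā=235.5117, payoff=37.2783, prob=0.036881
DUDU: Ā=222.0117, payoff=50.7783, prob=0.036881
UUDU: Ā=285.7811, payoff=0.0000, prob=0.105374
DDUU: Ā=209.3217, payoff=63.4683, prob=0.036881
UDUU: Ā=269.4461, payoff=3.3439, prob=0.105374
DUUU: Ā=255.9461, payoff=16.8439, prob=0.105374
UUUU: Ā=329.4625, payoff=0.0000, prob=0.301068
Price = Σ prob·payoff / R^4 = 14.167668 / 1.688960 = 8.3884

price = 8.3884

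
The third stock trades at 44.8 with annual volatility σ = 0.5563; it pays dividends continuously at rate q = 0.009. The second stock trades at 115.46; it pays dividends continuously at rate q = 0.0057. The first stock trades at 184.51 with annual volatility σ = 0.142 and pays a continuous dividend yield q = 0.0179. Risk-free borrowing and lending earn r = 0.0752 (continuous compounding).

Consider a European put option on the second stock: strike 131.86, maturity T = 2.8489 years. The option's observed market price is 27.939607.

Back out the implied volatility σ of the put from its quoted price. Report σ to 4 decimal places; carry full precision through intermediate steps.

At σ = 0.4334 the Black–Scholes value reproduces the quote:
σ√T = 0.4334·√2.8489 = 0.731522
d₁ = (ln(S/K) + (r−q+σ²/2)T) / (σ√T) = (ln(115.46/131.86) + (0.0752−0.0057+0.4334²/2)·2.8489) / 0.731522 = (-0.132817 + 0.465561) / 0.731522 = 0.454866
d₂ = d₁ − σ√T = 0.454866 − 0.731522 = -0.276657
e^{−rT} = 0.807157
e^{−qT} = 0.983892
N(−d₁) = 0.324603,  N(−d₂) = 0.608978
V = K·e^{−rT}·N(−d₂) − S·e^{−qT}·N(−d₁) = 64.814574 − 36.874966 = 27.939607 (the observed quote) — the price is monotone increasing in volatility, hence this σ is the only solution

sigma = 0.4334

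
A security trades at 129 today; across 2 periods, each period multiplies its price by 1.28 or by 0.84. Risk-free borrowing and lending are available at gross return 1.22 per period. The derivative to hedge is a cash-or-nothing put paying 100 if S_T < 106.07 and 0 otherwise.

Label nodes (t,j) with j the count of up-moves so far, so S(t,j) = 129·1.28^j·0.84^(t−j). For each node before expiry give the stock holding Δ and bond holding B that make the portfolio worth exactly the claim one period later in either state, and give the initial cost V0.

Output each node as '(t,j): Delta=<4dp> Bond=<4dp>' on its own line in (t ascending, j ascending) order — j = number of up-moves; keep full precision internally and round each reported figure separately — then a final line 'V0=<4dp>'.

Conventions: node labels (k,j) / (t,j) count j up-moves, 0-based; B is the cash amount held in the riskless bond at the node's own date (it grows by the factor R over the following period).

(0,0): Delta=-0.1969 Bond=26.6524
(1,0): Delta=-2.0974 Bond=238.4501
(1,1): Delta=0.0000 Bond=0.0000
V0=1.2493

Arbitrage-free pricing uses the up-move probability p* = (R−d)/(u−d) = 0.8636, discounting each step at R = 1.22.
Terminal payoffs: V(2,0)=100.0000, V(2,1)=0.0000, V(2,2)=0.0000
Node (1,0) S=108.3600: V=(p*·0.0000+(1−p*)·100.0000)/1.22=11.1773; Δ=(0.0000−100.0000)/(138.7008−91.0224)=-2.0974; B=V−Δ·S=238.4501
Node (1,1) S=165.1200: V=(p*·0.0000+(1−p*)·0.0000)/1.22=0.0000; Δ=(0.0000−0.0000)/(211.3536−138.7008)=0.0000; B=V−Δ·S=0.0000
Node (0,0) S=129.0000: V=(p*·0.0000+(1−p*)·11.1773)/1.22=1.2493; Δ=(0.0000−11.1773)/(165.1200−108.3600)=-0.1969; B=V−Δ·S=26.6524
As a check, the time-0 holding Δ(0,0)·S0 + B(0,0) comes to 1.2493 — exactly V0.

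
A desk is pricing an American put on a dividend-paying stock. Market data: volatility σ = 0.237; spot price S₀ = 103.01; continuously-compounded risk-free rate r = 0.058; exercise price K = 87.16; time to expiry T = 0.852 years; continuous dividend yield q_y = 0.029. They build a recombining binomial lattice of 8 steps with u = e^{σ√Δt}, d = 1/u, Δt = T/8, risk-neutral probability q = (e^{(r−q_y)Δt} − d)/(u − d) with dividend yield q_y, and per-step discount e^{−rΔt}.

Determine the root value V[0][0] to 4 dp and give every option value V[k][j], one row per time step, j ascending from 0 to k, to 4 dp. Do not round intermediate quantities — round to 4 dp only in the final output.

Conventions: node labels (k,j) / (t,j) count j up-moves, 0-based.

price = 2.0245
tree:
2.0245
3.2997 0.7777
5.2515 1.3938 0.1727
8.1157 2.4597 0.3480 0.0000
12.0889 4.2533 0.7012 0.0000 0.0000
17.1870 7.1537 1.4130 0.0000 0.0000 0.0000
22.3950 11.5603 2.8472 0.0000 0.0000 0.0000 0.0000
27.2153 17.1870 5.7371 0.0000 0.0000 0.0000 0.0000 0.0000
31.6769 22.3950 11.5603 0.0000 0.0000 0.0000 0.0000 0.0000 0.0000

Δt=0.10650, u=1.08041, d=0.92557, q=0.50065, disc=e^(-rΔt)=0.99384
k=8 terminal: V=max(K-S,0) → 31.6769 22.3950 11.5603 0.0000 0.0000 0.0000 0.0000 0.0000 0.0000
k=7: j=0 S=59.9447 intr=27.2153 cont=26.8634 V=27.2153[EX]; j=1 S=69.9730 intr=17.1870 cont=16.8661 V=17.1870[EX]; j=2 S=81.6789 intr=5.4811 cont=5.7371 V=5.7371[hold]; j=3 S=95.3432 intr=0.0000 cont=0.0000 V=0.0000[hold]; j=4 S=111.2933 intr=0.0000 cont=0.0000 V=0.0000[hold]; j=5 S=129.9119 intr=0.0000 cont=0.0000 V=0.0000[hold]; j=6 S=151.6451 intr=0.0000 cont=0.0000 V=0.0000[hold]; j=7 S=177.0142 intr=0.0000 cont=0.0000 V=0.0000[hold]
k=6: j=0 S=64.7650 intr=22.3950 cont=22.0580 V=22.3950[EX]; j=1 S=75.5997 intr=11.5603 cont=11.3841 V=11.5603[EX]; j=2 S=88.2470 intr=0.0000 cont=2.8472 V=2.8472[hold]; j=3 S=103.0100 intr=0.0000 cont=0.0000 V=0.0000[hold]; j=4 S=120.2428 intr=0.0000 cont=0.0000 V=0.0000[hold]; j=5 S=140.3585 intr=0.0000 cont=0.0000 V=0.0000[hold]; j=6 S=163.8393 intr=0.0000 cont=0.0000 V=0.0000[hold]
k=5: j=0 S=69.9730 intr=17.1870 cont=16.8661 V=17.1870[EX]; j=1 S=81.6789 intr=5.4811 cont=7.1537 V=7.1537[hold]; j=2 S=95.3432 intr=0.0000 cont=1.4130 V=1.4130[hold]; j=3 S=111.2933 intr=0.0000 cont=0.0000 V=0.0000[hold]; j=4 S=129.9119 intr=0.0000 cont=0.0000 V=0.0000[hold]; j=5 S=151.6451 intr=0.0000 cont=0.0000 V=0.0000[hold]
k=4: j=0 S=75.5997 intr=11.5603 cont=12.0889 V=12.0889[hold]; j=1 S=88.2470 intr=0.0000 cont=4.2533 V=4.2533[hold]; j=2 S=103.0100 intr=0.0000 cont=0.7012 V=0.7012[hold]; j=3 S=120.2428 intr=0.0000 cont=0.0000 V=0.0000[hold]; j=4 S=140.3585 intr=0.0000 cont=0.0000 V=0.0000[hold]
k=3: j=0 S=81.6789 intr=5.4811 cont=8.1157 V=8.1157[hold]; j=1 S=95.3432 intr=0.0000 cont=2.4597 V=2.4597[hold]; j=2 S=111.2933 intr=0.0000 cont=0.3480 V=0.3480[hold]; j=3 S=129.9119 intr=0.0000 cont=0.0000 V=0.0000[hold]
k=2: j=0 S=88.2470 intr=0.0000 cont=5.2515 V=5.2515[hold]; j=1 S=103.0100 intr=0.0000 cont=1.3938 V=1.3938[hold]; j=2 S=120.2428 intr=0.0000 cont=0.1727 V=0.1727[hold]
k=1: j=0 S=95.3432 intr=0.0000 cont=3.2997 V=3.2997[hold]; j=1 S=111.2933 intr=0.0000 cont=0.7777 V=0.7777[hold]
k=0: j=0 S=103.0100 intr=0.0000 cont=2.0245 V=2.0245[hold]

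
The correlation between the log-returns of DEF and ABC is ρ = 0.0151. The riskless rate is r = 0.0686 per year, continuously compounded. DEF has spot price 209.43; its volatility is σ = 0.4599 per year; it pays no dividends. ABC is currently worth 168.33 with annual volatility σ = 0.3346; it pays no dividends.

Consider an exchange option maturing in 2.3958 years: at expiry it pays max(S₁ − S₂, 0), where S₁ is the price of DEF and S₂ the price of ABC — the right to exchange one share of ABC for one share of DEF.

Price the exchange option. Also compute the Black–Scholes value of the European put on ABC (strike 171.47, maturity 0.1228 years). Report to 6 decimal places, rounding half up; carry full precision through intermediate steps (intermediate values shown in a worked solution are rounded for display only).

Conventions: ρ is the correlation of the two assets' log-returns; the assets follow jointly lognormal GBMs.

exchange price = 86.219576
price(ABC put K=171.47) = 8.789133

σ_eff = √(σ₁² + σ₂² − 2ρσ₁σ₂) = √(0.4599² + 0.3346² − 2·0.0151·0.4599·0.3346) = 0.564640
d₁ = (ln(S₁/S₂) + (q₂ − q₁ + σ_eff²/2)T) / (σ_eff√T) = (ln(209.43/168.33) + (0.0 − 0.0 + 0.159409)·2.3958) / 0.873970 = 0.686952
d₂ = d₁ − σ_eff√T = 0.686952 − 0.873970 = -0.187019
N(d₁) = 0.753943,  N(d₂) = 0.425823
V = S₁·e^{−q₁T}·N(d₁) − S₂·e^{−q₂T}·N(d₂) = 157.898359 − 71.678784 = 86.219576
[vanilla: ABC put K=171.47]
σ√T = 0.3346·√0.1228 = 0.117253
d₁ = (ln(S/K) + (r+σ²/2)T) / (σ√T) = (ln(168.33/171.47) + (0.0686+0.3346²/2)·0.1228) / 0.117253 = (-0.018482 + 0.015298) / 0.117253 = -0.027153
d₂ = d₁ − σ√T = -0.027153 − 0.117253 = -0.144406
e^{−rT} = 0.991611
N(−d₁) = 0.510831,  N(−d₂) = 0.557410
price = K·e^{−rT}·N(−d₂) − S·N(−d₁) = 94.777315 − 85.988183 = 8.789133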